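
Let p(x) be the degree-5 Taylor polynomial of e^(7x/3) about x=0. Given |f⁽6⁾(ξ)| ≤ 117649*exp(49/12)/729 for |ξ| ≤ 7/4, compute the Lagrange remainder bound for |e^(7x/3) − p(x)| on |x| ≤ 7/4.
13841287201*exp(49/12)/2149908480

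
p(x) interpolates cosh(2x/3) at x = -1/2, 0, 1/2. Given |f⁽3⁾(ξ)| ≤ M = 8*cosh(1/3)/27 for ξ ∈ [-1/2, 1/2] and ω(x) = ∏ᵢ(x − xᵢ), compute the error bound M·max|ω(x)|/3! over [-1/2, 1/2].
sqrt(3)*cosh(1/3)/729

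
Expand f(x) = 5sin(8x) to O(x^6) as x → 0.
40*x - 1280*x**3/3 + 4096*x**5/3 + O(x**6)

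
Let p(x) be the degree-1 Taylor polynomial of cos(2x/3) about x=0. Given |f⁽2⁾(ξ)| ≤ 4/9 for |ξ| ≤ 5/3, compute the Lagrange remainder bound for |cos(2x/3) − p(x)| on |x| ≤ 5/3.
50/81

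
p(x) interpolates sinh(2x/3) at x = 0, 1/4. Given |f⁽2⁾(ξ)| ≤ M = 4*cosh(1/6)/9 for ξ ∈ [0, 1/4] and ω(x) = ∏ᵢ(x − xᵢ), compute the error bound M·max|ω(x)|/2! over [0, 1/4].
cosh(1/6)/288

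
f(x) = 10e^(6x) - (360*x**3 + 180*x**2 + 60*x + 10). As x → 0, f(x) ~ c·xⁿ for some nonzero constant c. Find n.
4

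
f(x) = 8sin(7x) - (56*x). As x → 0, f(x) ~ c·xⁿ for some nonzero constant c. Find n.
3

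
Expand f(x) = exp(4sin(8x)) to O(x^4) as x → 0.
1 + 32*x + 512*x**2 + 5120*x**3 + O(x**4)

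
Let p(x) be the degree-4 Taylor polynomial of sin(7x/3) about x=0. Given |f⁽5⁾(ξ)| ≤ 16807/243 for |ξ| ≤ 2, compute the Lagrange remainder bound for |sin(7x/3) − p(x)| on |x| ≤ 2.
67228/3645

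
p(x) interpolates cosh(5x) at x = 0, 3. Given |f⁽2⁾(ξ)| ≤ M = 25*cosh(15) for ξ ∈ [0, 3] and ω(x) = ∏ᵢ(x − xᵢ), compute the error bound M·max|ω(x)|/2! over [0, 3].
225*cosh(15)/8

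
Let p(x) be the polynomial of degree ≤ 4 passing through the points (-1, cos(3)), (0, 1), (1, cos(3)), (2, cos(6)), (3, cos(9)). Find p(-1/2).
-5*cos(9)/128 + 7*cos(6)/32 - 35*cos(3)/128 + 35/32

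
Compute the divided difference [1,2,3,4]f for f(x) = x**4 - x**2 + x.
10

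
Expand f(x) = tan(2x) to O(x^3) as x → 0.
2*x + O(x**3)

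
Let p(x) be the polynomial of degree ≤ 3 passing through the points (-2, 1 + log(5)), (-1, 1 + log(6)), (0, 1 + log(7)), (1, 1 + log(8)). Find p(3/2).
1 + log(384*2**(7/8)*3**(5/16)*5**(11/16)*7**(13/16)/1715)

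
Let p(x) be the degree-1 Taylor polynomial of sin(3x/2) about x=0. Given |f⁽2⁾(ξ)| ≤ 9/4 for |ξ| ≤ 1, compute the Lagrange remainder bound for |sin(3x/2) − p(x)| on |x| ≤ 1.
9/8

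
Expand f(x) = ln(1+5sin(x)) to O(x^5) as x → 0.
5*x - 25*x**2/2 + 245*x**3/6 - 1825*x**4/12 + O(x**5)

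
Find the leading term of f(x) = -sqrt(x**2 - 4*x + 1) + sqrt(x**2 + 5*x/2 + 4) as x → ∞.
13/4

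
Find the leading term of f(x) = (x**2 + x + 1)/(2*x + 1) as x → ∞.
x/2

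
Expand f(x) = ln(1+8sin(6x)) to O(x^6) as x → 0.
48*x - 1152*x**2 + 36576*x**3 - 1313280*x**4 + 50297760*x**5 + O(x**6)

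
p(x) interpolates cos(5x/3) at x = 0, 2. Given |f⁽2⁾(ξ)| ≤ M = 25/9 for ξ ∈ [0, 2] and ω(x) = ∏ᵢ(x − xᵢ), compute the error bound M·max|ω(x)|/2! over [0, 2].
25/18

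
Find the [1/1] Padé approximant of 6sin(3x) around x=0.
18*x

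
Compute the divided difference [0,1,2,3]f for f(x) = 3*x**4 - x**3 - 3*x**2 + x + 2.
17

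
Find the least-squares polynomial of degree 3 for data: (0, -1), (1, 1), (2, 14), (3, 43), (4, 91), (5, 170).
-76/63 + (-29/378)x + (65/36)x² + (109/108)x³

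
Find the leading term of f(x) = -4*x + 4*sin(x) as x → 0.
-2*x**3/3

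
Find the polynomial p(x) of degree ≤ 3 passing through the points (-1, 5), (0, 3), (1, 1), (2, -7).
-x**3 - x + 3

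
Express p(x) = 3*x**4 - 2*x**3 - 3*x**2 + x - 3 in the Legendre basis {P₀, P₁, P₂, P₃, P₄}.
(-17/5)P₀ + (-1/5)P₁ + (-2/7)P₂ + (-4/5)P₃ + (24/35)P₄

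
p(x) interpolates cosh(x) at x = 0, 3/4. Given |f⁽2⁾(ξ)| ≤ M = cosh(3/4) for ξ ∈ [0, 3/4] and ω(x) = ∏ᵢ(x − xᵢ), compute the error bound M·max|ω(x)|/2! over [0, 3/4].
9*cosh(3/4)/128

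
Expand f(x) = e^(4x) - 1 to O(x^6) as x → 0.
4*x + 8*x**2 + 32*x**3/3 + 32*x**4/3 + 128*x**5/15 + O(x**6)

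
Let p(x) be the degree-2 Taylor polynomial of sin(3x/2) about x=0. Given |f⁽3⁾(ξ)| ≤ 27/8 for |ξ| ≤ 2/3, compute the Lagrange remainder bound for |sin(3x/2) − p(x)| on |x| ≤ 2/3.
1/6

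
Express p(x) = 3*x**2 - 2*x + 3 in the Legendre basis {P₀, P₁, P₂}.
(4)P₀ + (-2)P₁ + (2)P₂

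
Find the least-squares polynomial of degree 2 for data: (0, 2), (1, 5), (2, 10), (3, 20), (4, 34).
79/35 + (13/70)x + (27/14)x²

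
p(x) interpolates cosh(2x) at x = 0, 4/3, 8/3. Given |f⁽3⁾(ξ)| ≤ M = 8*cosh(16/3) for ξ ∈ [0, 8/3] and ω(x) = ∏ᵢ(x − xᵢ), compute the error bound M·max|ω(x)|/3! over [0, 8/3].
512*sqrt(3)*cosh(16/3)/729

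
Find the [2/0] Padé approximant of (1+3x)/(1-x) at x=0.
4*x**2 + 4*x + 1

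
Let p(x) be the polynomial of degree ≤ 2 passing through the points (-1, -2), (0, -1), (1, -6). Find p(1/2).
-11/4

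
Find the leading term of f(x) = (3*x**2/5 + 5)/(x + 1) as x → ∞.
3*x/5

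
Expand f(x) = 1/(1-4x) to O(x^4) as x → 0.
1 + 4*x + 16*x**2 + 64*x**3 + O(x**4)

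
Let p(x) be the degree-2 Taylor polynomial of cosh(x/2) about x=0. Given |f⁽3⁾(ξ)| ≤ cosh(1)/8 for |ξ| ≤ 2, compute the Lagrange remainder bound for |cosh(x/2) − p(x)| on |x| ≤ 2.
cosh(1)/6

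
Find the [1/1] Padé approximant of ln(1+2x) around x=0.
2*x/(x + 1)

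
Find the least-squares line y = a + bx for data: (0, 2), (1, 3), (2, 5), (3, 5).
a = 21/10, b = 11/10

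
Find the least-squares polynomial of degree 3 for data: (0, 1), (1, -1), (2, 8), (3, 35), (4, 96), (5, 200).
109/126 + (-1507/756)x + (-319/252)x² + (52/27)x³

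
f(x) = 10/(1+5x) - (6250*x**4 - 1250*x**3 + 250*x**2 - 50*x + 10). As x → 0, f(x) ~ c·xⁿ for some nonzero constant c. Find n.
5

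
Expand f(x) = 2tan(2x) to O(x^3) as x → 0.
4*x + O(x**3)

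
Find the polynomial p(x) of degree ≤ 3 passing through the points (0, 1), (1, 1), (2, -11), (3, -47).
-2*x**3 + 2*x + 1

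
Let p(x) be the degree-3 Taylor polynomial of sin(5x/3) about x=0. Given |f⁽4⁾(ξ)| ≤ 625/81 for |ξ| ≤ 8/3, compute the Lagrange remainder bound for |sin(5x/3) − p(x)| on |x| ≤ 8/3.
320000/19683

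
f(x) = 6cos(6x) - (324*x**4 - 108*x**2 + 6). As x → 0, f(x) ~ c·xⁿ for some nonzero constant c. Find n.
6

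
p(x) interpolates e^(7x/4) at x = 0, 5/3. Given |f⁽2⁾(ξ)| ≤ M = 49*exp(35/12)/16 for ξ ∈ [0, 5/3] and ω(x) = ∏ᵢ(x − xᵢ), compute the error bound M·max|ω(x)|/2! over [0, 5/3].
1225*exp(35/12)/1152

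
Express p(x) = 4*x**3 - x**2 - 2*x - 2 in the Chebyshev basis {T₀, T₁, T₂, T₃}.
(-5/2)T₀ + T₁ + (-1/2)T₂ + T₃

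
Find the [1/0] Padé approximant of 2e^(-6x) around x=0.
2 - 12*x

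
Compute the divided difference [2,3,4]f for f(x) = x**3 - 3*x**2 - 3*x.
6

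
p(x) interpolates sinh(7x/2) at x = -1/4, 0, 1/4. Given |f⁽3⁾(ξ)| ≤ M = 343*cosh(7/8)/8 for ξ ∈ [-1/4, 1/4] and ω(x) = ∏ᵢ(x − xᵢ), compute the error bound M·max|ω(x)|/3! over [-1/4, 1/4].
343*sqrt(3)*cosh(7/8)/13824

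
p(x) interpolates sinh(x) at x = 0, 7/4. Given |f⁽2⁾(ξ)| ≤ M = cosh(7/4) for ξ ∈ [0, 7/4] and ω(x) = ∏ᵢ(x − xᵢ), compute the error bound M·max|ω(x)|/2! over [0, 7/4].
49*cosh(7/4)/128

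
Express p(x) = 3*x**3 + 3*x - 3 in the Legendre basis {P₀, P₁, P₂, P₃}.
(-3)P₀ + (24/5)P₁ + (6/5)P₃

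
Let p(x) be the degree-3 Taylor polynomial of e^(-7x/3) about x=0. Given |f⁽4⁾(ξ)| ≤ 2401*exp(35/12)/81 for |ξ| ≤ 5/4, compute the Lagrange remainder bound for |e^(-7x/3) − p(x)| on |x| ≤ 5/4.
1500625*exp(35/12)/497664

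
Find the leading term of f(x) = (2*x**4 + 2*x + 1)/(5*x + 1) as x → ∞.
2*x**3/5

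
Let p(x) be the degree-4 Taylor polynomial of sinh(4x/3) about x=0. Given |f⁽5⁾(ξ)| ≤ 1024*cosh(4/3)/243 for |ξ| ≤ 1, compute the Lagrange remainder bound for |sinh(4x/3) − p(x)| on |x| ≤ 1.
128*cosh(4/3)/3645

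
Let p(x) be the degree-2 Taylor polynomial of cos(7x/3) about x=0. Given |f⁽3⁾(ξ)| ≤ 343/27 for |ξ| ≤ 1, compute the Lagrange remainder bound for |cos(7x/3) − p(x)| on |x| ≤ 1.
343/162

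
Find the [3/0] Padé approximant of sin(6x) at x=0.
-36*x**3 + 6*x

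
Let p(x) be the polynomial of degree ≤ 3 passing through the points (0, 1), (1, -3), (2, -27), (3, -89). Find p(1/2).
3/8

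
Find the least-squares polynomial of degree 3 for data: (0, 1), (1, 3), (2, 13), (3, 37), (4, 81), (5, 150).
65/63 + (-125/378)x + (317/252)x² + (103/108)x³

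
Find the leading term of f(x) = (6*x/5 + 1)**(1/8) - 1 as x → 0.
3*x/20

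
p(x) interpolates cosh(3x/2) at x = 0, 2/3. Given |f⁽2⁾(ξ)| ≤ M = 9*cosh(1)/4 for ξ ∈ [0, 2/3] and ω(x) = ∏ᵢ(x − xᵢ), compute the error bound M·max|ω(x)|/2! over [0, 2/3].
cosh(1)/8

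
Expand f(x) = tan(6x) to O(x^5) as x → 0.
6*x + 72*x**3 + O(x**5)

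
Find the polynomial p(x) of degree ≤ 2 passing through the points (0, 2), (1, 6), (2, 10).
4*x + 2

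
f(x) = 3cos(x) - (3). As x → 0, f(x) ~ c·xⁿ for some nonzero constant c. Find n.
2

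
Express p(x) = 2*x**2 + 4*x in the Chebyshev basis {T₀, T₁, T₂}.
T₀ + (4)T₁ + T₂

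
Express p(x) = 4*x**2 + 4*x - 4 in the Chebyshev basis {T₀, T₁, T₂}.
(-2)T₀ + (4)T₁ + (2)T₂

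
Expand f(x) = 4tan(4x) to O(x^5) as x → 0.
16*x + 256*x**3/3 + O(x**5)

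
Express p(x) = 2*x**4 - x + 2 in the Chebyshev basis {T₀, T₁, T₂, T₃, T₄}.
(11/4)T₀ - T₁ + T₂ + (1/4)T₄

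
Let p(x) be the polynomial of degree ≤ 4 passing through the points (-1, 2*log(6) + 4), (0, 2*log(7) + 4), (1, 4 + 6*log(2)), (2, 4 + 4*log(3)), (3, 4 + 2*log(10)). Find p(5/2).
4 + log(81*2**(3/16)*3**(19/64)*5**(35/64)*7**(7/16)/8)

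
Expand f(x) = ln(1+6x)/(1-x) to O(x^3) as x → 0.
6*x - 12*x**2 + O(x**3)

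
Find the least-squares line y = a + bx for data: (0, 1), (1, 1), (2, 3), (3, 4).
a = 3/5, b = 11/10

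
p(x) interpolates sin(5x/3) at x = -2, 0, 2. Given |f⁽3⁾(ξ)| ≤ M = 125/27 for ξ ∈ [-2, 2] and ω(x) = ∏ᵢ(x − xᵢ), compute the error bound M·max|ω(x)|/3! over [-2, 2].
1000*sqrt(3)/729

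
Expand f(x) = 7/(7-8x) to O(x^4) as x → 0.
1 + 8*x/7 + 64*x**2/49 + 512*x**3/343 + O(x**4)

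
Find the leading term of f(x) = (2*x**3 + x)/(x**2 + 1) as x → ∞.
2*x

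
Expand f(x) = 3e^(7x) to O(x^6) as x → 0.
3 + 21*x + 147*x**2/2 + 343*x**3/2 + 2401*x**4/8 + 16807*x**5/40 + O(x**6)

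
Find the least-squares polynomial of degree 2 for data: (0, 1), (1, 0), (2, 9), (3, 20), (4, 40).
24/35 + (-97/35)x + (22/7)x²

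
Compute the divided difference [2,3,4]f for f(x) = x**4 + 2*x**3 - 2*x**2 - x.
71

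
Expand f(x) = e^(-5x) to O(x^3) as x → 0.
1 - 5*x + 25*x**2/2 + O(x**3)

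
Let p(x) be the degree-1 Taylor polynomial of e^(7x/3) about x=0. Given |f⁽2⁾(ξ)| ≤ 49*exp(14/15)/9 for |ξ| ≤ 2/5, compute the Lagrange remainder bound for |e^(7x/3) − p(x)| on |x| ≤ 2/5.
98*exp(14/15)/225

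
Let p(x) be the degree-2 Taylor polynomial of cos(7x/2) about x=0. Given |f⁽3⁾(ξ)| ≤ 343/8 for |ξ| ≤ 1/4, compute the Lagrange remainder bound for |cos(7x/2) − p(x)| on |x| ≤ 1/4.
343/3072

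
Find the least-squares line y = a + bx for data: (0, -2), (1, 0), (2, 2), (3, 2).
a = -8/5, b = 7/5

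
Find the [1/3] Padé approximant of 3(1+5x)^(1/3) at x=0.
(25*x/2 + 3)/(125*x**3/81 - 25*x**2/18 + 5*x/2 + 1)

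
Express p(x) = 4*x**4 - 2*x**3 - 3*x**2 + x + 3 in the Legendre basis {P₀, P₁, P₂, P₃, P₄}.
(14/5)P₀ + (-1/5)P₁ + (2/7)P₂ + (-4/5)P₃ + (32/35)P₄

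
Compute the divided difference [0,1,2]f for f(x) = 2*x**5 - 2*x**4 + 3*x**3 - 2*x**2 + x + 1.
23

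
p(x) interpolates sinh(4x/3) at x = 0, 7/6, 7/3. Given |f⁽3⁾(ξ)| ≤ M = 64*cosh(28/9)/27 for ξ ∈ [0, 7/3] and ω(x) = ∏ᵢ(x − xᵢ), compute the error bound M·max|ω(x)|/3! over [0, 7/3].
2744*sqrt(3)*cosh(28/9)/19683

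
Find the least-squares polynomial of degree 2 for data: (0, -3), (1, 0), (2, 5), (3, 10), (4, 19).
-101/35 + (69/35)x + (6/7)x²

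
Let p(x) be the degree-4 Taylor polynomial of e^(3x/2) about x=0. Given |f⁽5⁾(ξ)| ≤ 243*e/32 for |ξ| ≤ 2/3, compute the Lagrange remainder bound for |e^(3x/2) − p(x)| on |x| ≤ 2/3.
e/120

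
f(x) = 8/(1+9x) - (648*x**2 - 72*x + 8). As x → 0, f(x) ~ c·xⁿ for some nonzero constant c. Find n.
3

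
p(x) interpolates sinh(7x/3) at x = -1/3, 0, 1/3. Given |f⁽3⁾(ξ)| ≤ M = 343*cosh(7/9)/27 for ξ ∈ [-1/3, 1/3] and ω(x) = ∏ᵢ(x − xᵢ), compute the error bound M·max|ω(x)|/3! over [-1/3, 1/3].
343*sqrt(3)*cosh(7/9)/19683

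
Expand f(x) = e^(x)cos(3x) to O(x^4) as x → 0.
1 + x - 4*x**2 - 13*x**3/3 + O(x**4)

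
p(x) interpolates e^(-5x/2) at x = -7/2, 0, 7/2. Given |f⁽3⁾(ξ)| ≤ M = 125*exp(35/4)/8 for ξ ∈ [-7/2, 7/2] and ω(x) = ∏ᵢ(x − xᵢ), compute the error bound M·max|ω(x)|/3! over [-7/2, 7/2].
42875*sqrt(3)*exp(35/4)/1728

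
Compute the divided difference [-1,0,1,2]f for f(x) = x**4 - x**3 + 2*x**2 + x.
1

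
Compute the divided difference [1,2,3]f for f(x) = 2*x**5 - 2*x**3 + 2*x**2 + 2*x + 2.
170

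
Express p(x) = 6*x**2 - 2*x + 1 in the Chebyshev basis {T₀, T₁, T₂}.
(4)T₀ + (-2)T₁ + (3)T₂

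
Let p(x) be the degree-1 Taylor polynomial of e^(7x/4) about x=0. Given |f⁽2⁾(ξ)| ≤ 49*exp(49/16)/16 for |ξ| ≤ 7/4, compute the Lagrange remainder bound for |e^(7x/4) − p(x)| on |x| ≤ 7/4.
2401*exp(49/16)/512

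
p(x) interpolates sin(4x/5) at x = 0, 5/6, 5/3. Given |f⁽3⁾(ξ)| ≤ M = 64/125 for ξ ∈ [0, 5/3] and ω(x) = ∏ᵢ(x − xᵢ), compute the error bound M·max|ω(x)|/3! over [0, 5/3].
8*sqrt(3)/729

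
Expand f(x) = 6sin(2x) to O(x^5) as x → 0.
12*x - 8*x**3 + O(x**5)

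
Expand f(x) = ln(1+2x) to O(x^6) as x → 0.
2*x - 2*x**2 + 8*x**3/3 - 4*x**4 + 32*x**5/5 + O(x**6)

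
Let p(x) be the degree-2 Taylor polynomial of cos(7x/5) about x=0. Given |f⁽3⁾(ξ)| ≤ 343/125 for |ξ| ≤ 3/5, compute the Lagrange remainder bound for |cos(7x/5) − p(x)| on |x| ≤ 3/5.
3087/31250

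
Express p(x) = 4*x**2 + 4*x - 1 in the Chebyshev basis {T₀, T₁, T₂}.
T₀ + (4)T₁ + (2)T₂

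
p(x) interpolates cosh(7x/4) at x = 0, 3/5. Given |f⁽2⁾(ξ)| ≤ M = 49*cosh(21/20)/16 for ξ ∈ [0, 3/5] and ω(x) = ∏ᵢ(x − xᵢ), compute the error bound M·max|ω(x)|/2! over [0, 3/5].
441*cosh(21/20)/3200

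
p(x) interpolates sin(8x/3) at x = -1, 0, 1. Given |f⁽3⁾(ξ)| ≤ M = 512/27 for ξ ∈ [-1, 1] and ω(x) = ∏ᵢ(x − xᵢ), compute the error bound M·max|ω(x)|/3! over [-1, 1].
512*sqrt(3)/729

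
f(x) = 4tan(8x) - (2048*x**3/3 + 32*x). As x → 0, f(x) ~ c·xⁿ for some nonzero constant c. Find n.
5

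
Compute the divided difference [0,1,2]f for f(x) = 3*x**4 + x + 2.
21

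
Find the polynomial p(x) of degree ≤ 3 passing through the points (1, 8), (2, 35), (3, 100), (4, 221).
3*x**3 + x**2 + 3*x + 1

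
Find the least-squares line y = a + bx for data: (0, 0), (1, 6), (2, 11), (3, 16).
a = 3/10, b = 53/10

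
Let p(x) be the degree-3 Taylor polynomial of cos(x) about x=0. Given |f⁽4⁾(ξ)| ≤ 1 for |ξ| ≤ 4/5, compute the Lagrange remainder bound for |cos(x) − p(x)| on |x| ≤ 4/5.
32/1875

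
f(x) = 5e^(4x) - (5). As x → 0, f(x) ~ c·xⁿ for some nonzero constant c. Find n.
1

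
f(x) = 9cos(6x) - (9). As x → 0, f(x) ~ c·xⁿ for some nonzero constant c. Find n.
2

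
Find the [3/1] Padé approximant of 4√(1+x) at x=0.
(-x**3/16 + 3*x**2/4 + 9*x/2 + 4)/(5*x/8 + 1)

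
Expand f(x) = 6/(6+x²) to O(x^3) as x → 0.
1 - x**2/6 + O(x**3)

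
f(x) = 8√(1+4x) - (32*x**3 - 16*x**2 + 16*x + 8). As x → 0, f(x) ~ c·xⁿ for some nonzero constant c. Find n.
4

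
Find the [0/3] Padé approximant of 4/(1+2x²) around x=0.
4/(2*x**2 + 1)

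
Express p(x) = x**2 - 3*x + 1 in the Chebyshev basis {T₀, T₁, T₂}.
(3/2)T₀ + (-3)T₁ + (1/2)T₂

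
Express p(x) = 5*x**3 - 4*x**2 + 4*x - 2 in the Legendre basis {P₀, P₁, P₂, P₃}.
(-10/3)P₀ + (7)P₁ + (-8/3)P₂ + (2)P₃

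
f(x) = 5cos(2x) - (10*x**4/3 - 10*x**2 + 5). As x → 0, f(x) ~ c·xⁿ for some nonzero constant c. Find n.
6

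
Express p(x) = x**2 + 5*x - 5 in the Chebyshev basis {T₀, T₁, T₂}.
(-9/2)T₀ + (5)T₁ + (1/2)T₂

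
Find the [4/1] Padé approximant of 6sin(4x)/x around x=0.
256*x**4/5 - 64*x**2 + 24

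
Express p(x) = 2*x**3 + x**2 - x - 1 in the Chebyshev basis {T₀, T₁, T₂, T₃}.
(-1/2)T₀ + (1/2)T₁ + (1/2)T₂ + (1/2)T₃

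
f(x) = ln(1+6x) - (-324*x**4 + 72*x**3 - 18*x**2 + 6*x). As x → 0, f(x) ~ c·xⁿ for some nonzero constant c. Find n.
5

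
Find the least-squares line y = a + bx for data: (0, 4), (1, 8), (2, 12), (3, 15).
a = 21/5, b = 37/10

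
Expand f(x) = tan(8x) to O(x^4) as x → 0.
8*x + 512*x**3/3 + O(x**4)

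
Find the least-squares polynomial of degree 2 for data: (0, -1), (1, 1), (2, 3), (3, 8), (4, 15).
-26/35 + (13/70)x + (13/14)x²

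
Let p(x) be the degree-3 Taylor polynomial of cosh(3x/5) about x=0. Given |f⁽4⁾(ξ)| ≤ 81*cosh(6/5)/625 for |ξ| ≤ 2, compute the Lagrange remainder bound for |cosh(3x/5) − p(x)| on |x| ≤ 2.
54*cosh(6/5)/625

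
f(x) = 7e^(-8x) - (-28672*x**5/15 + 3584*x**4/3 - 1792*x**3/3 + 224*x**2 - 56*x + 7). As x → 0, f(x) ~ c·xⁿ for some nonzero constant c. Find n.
6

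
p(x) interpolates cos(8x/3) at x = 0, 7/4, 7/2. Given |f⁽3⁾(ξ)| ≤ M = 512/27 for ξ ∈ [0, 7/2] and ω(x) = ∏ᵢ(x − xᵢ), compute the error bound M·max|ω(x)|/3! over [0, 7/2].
2744*sqrt(3)/729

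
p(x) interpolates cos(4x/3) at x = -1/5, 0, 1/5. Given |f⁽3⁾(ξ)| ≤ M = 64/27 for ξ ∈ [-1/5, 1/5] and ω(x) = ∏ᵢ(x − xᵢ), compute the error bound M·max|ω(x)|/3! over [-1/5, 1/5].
64*sqrt(3)/91125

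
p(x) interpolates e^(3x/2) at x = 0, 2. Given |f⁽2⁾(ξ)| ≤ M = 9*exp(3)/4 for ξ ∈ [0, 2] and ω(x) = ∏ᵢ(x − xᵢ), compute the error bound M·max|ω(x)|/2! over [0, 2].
9*exp(3)/8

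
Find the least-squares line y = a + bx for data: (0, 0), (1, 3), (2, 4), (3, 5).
a = 3/5, b = 8/5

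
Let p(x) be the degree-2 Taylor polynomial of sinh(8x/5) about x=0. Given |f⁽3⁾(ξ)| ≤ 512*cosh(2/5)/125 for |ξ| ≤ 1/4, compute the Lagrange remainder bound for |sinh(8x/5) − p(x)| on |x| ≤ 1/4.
4*cosh(2/5)/375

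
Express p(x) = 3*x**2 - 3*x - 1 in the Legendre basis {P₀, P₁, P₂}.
(-3)P₁ + (2)P₂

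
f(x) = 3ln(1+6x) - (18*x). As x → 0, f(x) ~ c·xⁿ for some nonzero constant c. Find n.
2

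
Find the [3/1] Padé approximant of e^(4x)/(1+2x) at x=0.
(1 - 16*x**3/3)/(1 - 2*x)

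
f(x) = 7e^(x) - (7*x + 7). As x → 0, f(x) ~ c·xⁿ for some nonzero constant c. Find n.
2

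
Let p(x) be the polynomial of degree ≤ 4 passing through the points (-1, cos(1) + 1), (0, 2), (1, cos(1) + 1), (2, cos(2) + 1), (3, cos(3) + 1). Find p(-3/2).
-73/32 + 35*cos(3)/128 - 45*cos(2)/32 + 693*cos(1)/128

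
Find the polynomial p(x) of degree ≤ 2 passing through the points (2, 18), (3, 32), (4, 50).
2*x**2 + 4*x + 2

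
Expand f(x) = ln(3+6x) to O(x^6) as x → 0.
log(3) + 2*x - 2*x**2 + 8*x**3/3 - 4*x**4 + 32*x**5/5 + O(x**6)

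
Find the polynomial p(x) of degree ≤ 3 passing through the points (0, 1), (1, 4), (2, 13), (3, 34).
x**3 + 2*x + 1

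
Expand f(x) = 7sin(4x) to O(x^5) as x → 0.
28*x - 224*x**3/3 + O(x**5)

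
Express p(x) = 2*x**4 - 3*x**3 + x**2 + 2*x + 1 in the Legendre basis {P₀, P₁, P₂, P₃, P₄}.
(26/15)P₀ + (1/5)P₁ + (38/21)P₂ + (-6/5)P₃ + (16/35)P₄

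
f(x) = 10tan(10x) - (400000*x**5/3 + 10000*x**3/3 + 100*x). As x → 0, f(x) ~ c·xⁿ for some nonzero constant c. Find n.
7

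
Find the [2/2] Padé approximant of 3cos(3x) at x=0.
(3 - 45*x**2/4)/(3*x**2/4 + 1)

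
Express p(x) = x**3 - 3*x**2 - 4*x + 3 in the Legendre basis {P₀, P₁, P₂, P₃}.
(2)P₀ + (-17/5)P₁ + (-2)P₂ + (2/5)P₃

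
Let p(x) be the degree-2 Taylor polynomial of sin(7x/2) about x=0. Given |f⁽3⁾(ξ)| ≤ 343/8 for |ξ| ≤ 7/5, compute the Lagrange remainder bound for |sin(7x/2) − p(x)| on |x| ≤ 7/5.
117649/6000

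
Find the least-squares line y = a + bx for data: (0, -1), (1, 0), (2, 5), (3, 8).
a = -9/5, b = 16/5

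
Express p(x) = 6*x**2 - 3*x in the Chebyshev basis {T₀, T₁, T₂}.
(3)T₀ + (-3)T₁ + (3)T₂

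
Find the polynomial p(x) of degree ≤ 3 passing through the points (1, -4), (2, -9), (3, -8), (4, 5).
x**3 - 3*x**2 - 3*x + 1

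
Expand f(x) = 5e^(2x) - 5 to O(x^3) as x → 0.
10*x + 10*x**2 + O(x**3)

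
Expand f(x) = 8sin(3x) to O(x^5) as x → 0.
24*x - 36*x**3 + O(x**5)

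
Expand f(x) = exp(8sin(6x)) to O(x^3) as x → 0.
1 + 48*x + 1152*x**2 + O(x**3)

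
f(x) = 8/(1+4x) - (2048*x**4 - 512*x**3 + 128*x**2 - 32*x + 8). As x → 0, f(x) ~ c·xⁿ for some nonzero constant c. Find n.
5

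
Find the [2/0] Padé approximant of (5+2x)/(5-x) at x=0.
3*x**2/25 + 3*x/5 + 1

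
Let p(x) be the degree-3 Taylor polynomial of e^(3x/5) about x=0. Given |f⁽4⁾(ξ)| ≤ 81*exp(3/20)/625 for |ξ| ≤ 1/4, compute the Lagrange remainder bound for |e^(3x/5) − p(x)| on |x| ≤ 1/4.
27*exp(3/20)/1280000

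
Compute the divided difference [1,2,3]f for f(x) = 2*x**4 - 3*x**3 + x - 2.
32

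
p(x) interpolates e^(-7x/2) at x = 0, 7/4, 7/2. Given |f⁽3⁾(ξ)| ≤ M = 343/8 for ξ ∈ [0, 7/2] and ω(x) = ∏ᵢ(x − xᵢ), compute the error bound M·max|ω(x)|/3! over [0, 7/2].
117649*sqrt(3)/13824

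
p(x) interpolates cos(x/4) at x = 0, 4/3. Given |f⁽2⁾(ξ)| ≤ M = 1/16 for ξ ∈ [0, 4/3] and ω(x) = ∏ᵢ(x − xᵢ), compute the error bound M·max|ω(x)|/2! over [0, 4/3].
1/72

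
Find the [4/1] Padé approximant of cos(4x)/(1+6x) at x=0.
(32*x**4/3 - 8*x**2 + 1)/(6*x + 1)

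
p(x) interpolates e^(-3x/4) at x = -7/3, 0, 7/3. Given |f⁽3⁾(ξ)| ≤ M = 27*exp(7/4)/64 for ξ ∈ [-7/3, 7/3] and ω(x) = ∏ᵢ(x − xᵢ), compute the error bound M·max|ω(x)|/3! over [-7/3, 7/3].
343*sqrt(3)*exp(7/4)/1728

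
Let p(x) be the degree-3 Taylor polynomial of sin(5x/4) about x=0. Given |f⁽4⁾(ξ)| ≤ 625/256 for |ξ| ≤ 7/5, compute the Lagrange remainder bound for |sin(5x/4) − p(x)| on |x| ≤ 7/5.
2401/6144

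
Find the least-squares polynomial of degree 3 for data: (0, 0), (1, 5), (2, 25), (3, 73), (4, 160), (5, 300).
-1/63 + (607/378)x + (341/252)x² + (223/108)x³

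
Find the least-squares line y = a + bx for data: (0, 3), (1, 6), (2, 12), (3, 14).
a = 29/10, b = 39/10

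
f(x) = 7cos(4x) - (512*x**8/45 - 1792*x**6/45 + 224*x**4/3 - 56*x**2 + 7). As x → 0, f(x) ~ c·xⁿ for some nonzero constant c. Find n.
10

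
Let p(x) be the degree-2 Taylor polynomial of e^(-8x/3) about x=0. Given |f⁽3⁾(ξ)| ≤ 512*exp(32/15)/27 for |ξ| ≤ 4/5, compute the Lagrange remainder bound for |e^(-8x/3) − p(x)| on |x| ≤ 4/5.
16384*exp(32/15)/10125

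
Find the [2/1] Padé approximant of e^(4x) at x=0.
(8*x**2/3 + 8*x/3 + 1)/(1 - 4*x/3)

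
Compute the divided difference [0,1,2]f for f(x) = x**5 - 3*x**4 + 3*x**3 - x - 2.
3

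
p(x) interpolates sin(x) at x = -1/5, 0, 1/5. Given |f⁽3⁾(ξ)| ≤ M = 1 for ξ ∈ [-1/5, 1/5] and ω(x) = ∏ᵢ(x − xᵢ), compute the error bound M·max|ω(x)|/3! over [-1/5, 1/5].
sqrt(3)/3375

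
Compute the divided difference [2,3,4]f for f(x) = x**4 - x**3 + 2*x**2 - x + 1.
48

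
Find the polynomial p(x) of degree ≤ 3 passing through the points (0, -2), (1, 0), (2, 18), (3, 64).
2*x**3 + 2*x**2 - 2*x - 2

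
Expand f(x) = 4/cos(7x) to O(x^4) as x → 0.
4 + 98*x**2 + O(x**4)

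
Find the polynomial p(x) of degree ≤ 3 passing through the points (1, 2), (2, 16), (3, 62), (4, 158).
3*x**3 - 2*x**2 - x + 2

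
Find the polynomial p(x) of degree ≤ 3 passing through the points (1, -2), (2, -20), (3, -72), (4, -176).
-3*x**3 + x**2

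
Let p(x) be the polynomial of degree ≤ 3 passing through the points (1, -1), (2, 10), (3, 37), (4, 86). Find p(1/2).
-19/8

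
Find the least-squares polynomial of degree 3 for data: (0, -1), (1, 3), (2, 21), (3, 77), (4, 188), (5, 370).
-29/42 + (101/252)x + (-67/84)x² + (28/9)x³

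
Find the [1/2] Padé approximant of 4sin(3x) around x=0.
12*x/(3*x**2/2 + 1)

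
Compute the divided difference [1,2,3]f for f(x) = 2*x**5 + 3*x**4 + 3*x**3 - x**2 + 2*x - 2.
272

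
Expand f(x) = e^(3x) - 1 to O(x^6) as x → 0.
3*x + 9*x**2/2 + 9*x**3/2 + 27*x**4/8 + 81*x**5/40 + O(x**6)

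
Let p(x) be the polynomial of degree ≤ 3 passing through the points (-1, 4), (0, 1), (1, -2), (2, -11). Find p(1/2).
-1/8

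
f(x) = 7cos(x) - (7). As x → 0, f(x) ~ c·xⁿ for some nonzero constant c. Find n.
2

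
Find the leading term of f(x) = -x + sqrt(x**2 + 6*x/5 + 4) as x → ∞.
3/5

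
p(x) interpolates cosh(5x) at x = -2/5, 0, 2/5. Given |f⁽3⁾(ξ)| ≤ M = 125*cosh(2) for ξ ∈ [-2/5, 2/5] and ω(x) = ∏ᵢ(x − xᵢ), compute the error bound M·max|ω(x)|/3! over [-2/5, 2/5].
8*sqrt(3)*cosh(2)/27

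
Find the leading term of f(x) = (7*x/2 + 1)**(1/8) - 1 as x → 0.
7*x/16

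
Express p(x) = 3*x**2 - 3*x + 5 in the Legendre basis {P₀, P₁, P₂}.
(6)P₀ + (-3)P₁ + (2)P₂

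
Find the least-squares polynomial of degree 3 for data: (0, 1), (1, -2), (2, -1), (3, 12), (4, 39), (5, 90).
62/63 + (-1265/378)x + (-43/63)x² + (53/54)x³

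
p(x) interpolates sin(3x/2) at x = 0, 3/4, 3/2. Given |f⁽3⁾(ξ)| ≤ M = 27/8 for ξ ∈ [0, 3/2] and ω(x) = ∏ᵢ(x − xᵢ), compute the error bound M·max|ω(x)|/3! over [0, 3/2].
27*sqrt(3)/512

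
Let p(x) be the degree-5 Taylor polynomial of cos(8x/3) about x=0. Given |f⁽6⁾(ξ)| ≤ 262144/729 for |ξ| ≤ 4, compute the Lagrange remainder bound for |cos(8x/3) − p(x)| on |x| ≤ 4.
67108864/32805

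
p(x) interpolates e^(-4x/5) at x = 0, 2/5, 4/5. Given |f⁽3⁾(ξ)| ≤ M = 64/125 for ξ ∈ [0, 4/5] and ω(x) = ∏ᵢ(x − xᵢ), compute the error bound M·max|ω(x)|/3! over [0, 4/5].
512*sqrt(3)/421875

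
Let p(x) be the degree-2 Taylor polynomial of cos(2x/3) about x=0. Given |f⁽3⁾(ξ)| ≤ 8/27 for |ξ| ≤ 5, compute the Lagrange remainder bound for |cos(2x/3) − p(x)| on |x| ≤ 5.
500/81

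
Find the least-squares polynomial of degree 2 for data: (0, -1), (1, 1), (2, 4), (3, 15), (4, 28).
-5/7 + (-48/35)x + (15/7)x²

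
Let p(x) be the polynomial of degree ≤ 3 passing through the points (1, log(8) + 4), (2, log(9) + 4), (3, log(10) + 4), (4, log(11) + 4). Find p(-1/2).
log(104857600000000*11**(13/16)*2**(1/8)*3**(3/8)*5**(7/16)/375913713056211) + 4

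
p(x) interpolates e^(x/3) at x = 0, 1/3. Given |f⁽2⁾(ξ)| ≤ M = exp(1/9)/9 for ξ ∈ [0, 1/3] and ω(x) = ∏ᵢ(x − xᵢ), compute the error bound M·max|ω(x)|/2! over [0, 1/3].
exp(1/9)/648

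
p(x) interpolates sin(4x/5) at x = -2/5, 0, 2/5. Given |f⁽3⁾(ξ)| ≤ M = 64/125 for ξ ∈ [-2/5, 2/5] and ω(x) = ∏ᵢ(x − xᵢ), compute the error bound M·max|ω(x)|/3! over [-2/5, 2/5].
512*sqrt(3)/421875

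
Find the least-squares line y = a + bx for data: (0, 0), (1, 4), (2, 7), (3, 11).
a = 1/10, b = 18/5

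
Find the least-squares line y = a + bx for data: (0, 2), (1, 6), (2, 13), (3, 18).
a = 3/2, b = 11/2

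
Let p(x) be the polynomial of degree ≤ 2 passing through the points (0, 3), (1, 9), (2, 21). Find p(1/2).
21/4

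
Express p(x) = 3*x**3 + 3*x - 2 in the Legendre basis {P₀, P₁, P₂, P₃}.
(-2)P₀ + (24/5)P₁ + (6/5)P₃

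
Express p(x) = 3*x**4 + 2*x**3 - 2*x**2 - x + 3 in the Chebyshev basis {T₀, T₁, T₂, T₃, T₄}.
(25/8)T₀ + (1/2)T₁ + (1/2)T₂ + (1/2)T₃ + (3/8)T₄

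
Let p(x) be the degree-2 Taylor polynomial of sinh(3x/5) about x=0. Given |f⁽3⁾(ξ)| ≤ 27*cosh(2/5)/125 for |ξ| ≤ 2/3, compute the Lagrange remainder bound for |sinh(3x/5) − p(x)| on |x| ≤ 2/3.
4*cosh(2/5)/375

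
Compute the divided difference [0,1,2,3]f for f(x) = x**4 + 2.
6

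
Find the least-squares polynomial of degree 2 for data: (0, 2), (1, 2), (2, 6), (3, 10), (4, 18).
66/35 + (-4/7)x + (8/7)x²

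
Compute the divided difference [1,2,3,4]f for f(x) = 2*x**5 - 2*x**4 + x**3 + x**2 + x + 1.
111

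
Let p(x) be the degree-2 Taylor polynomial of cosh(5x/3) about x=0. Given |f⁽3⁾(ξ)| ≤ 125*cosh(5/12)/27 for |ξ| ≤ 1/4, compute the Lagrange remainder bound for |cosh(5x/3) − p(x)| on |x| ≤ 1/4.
125*cosh(5/12)/10368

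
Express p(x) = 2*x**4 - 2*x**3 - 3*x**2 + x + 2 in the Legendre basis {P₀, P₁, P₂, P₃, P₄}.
(7/5)P₀ + (-1/5)P₁ + (-6/7)P₂ + (-4/5)P₃ + (16/35)P₄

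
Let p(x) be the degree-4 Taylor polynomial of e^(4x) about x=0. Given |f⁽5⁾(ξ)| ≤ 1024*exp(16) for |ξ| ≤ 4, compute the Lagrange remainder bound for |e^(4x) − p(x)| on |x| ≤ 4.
131072*exp(16)/15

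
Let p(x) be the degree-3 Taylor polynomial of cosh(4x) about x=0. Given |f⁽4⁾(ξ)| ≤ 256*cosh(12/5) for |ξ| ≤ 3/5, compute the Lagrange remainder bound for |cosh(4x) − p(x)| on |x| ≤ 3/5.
864*cosh(12/5)/625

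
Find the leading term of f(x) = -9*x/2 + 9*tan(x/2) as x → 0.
3*x**3/8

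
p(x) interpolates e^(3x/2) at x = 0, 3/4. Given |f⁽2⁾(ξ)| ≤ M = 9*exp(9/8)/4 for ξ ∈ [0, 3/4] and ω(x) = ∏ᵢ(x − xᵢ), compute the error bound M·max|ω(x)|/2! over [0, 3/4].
81*exp(9/8)/512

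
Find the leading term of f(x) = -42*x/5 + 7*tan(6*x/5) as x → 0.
504*x**3/125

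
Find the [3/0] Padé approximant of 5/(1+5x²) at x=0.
5 - 25*x**2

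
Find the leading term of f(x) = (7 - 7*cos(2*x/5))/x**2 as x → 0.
14/25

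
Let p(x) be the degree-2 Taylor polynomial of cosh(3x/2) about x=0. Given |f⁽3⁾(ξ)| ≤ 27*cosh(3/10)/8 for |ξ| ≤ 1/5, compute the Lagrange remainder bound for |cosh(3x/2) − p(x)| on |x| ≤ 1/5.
9*cosh(3/10)/2000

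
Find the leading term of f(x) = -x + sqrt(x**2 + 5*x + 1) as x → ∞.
5/2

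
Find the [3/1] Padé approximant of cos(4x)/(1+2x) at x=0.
(16*x**3/3 - 16*x**2/3 - 4*x/3 + 1)/(2*x/3 + 1)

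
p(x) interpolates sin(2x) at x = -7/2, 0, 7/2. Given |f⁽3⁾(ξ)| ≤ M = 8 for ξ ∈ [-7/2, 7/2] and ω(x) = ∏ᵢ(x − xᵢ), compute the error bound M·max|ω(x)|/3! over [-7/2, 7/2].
343*sqrt(3)/27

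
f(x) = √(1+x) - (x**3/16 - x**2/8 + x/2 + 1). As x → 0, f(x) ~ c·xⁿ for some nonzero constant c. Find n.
4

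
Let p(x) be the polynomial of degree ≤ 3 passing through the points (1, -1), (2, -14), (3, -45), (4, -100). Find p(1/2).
5/8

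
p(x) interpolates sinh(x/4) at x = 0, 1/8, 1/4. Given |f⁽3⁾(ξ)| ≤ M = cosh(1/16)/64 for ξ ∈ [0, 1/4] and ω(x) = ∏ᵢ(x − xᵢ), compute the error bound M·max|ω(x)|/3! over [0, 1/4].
sqrt(3)*cosh(1/16)/884736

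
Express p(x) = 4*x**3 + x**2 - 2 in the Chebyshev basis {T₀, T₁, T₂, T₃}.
(-3/2)T₀ + (3)T₁ + (1/2)T₂ + T₃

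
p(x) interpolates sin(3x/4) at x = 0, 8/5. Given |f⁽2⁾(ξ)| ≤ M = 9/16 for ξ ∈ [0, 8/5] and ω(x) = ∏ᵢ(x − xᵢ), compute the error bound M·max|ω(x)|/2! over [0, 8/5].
9/50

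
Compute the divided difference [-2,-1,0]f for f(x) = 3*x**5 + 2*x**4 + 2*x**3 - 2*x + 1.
-37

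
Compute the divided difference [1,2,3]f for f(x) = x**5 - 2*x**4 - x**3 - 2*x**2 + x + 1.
32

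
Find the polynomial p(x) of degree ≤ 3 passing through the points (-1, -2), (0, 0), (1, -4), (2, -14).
-3*x**2 - x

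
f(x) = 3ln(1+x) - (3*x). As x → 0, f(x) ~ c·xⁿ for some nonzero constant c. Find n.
2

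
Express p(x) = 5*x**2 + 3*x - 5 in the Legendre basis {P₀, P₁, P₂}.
(-10/3)P₀ + (3)P₁ + (10/3)P₂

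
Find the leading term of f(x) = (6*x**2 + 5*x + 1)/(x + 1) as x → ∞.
6*x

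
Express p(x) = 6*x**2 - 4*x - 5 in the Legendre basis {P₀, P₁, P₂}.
(-3)P₀ + (-4)P₁ + (4)P₂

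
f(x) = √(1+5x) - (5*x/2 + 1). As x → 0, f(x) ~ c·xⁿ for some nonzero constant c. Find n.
2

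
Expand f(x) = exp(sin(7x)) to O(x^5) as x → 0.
1 + 7*x + 49*x**2/2 - 2401*x**4/8 + O(x**5)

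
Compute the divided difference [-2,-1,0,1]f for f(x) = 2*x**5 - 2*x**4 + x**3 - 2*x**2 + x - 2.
15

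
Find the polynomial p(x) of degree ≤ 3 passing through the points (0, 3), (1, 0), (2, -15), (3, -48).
-x**3 - 3*x**2 + x + 3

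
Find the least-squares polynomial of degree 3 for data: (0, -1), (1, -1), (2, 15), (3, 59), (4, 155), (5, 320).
-79/63 + (379/378)x + (-745/252)x² + (337/108)x³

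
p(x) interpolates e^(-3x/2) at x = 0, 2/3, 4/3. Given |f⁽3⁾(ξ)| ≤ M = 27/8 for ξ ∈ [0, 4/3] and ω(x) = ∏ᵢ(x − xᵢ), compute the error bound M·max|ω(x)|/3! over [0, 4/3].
sqrt(3)/27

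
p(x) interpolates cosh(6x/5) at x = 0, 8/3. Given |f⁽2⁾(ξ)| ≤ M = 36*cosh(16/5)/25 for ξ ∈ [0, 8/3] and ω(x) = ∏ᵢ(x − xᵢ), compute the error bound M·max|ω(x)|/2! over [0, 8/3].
32*cosh(16/5)/25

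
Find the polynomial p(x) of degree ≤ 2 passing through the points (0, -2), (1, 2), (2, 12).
3*x**2 + x - 2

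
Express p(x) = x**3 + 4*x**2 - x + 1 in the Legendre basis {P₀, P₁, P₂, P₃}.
(7/3)P₀ + (-2/5)P₁ + (8/3)P₂ + (2/5)P₃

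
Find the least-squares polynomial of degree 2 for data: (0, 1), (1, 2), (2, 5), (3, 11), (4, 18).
33/35 + (1/70)x + (15/14)x²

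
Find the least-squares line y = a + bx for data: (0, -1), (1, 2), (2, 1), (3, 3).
a = -2/5, b = 11/10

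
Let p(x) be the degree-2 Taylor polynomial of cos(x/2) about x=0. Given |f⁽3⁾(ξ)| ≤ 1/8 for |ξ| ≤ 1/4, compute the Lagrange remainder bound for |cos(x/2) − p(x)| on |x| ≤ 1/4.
1/3072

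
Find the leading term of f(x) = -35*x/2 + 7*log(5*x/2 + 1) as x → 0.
-175*x**2/8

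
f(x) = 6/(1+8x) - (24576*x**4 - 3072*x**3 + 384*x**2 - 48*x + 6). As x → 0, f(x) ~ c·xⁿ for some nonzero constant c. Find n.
5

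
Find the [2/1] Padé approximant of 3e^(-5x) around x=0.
(25*x**2/2 - 10*x + 3)/(5*x/3 + 1)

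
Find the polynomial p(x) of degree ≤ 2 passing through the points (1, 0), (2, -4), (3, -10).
-x**2 - x + 2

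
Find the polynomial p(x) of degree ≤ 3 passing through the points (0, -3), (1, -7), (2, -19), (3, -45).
-x**3 - x**2 - 2*x - 3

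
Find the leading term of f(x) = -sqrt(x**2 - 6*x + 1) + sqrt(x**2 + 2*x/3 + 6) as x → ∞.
10/3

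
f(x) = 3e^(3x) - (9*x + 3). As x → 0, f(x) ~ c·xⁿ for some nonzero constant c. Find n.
2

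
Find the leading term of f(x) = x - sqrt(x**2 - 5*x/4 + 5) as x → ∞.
5/8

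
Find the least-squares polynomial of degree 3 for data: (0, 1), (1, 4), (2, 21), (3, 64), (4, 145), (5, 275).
65/63 + (-125/378)x + (317/252)x² + (211/108)x³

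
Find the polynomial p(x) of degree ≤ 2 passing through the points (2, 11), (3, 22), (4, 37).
2*x**2 + x + 1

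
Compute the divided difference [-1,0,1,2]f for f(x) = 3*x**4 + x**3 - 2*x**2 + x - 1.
7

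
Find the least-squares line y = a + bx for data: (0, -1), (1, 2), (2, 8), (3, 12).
a = -3/2, b = 9/2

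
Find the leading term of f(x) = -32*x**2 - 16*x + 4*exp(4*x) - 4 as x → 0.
128*x**3/3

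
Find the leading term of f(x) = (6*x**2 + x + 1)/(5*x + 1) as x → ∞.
6*x/5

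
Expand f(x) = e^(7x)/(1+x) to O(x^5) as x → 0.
1 + 6*x + 37*x**2/2 + 116*x**3/3 + 491*x**4/8 + O(x**5)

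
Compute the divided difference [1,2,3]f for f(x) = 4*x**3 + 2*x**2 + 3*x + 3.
26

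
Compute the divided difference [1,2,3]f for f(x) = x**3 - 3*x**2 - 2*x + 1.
3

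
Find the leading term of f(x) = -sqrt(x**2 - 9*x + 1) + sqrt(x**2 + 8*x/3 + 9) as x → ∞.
35/6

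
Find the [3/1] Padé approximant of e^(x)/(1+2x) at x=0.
(131*x**3/696 + 57*x**2/116 + 117*x/116 + 1)/(233*x/116 + 1)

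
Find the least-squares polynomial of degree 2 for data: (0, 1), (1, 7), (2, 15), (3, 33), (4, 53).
43/35 + (15/7)x + (19/7)x²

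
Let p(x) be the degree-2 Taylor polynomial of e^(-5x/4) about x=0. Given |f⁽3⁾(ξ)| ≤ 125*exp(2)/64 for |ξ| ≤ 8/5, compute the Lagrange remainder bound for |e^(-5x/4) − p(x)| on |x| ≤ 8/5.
4*exp(2)/3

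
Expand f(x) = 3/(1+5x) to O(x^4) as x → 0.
3 - 15*x + 75*x**2 - 375*x**3 + O(x**4)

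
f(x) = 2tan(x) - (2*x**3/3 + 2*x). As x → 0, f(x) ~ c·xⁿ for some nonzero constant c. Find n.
5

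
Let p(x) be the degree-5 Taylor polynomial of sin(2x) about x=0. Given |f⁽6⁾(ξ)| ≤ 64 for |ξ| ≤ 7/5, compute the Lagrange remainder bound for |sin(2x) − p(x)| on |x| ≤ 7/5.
470596/703125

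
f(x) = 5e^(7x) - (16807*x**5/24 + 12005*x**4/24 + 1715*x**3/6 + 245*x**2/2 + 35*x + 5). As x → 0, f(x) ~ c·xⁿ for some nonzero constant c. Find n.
6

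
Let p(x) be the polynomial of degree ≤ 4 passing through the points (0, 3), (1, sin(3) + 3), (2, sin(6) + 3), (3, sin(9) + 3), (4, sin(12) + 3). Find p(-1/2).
189*sin(6)/64 - 45*sin(9)/32 - 105*sin(3)/32 + 35*sin(12)/128 + 3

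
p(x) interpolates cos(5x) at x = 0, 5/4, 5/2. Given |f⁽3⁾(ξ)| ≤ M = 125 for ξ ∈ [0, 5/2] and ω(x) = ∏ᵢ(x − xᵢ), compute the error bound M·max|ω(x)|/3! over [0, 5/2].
15625*sqrt(3)/1728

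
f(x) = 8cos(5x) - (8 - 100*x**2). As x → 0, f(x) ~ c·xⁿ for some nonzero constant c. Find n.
4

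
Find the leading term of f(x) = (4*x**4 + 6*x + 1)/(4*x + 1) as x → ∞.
x**3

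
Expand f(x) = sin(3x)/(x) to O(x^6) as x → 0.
3 - 9*x**2/2 + 81*x**4/40 + O(x**6)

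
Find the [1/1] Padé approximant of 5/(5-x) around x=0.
1/(1 - x/5)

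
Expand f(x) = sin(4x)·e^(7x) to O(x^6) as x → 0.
4*x + 28*x**2 + 262*x**3/3 + 154*x**4 + 4421*x**5/30 + O(x**6)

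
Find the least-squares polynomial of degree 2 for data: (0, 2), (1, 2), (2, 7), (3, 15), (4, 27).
13/7 + (-99/70)x + (27/14)x²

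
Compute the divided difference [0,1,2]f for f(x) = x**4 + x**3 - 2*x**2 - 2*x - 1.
8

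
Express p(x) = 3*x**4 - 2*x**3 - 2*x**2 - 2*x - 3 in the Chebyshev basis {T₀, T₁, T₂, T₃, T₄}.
(-23/8)T₀ + (-7/2)T₁ + (1/2)T₂ + (-1/2)T₃ + (3/8)T₄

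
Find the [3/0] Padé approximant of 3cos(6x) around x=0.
3 - 54*x**2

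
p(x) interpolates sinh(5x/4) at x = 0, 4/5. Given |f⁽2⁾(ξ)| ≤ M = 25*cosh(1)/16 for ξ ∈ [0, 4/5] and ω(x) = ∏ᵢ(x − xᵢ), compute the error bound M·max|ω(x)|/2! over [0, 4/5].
cosh(1)/8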